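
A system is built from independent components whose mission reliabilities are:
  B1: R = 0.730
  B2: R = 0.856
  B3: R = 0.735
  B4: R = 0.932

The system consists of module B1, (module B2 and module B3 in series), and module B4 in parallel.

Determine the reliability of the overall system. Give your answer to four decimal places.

Series (B2 and B3): 0.856000 × 0.735000 = 0.629160
Parallel (B1, [0.629160], and B4): 1 − (1 − 0.730000)(1 − 0.629160)(1 − 0.932000) = 0.9932

0.9932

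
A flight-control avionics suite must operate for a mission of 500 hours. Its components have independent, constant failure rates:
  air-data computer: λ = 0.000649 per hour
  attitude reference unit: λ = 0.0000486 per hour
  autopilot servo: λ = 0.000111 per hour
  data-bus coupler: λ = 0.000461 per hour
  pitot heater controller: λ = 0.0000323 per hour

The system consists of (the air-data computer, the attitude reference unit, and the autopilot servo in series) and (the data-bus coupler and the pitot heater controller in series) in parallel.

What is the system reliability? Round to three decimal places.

R(air-data computer) = exp(−0.000649 × 500) = 0.72289
R(attitude reference unit) = exp(−0.0000486 × 500) = 0.97599
R(autopilot servo) = exp(−0.000111 × 500) = 0.94601
R(data-bus coupler) = exp(−0.000461 × 500) = 0.79414
R(pitot heater controller) = exp(−0.0000323 × 500) = 0.98398
Series (air-data computer, attitude reference unit, and autopilot servo): 0.72289 × 0.97599 × 0.94601 = 0.66744
Series (data-bus coupler and pitot heater controller): 0.79414 × 0.98398 = 0.78142
Parallel ([0.66744] and [0.78142]): 1 − (1 − 0.66744)(1 − 0.78142) = 0.927

0.927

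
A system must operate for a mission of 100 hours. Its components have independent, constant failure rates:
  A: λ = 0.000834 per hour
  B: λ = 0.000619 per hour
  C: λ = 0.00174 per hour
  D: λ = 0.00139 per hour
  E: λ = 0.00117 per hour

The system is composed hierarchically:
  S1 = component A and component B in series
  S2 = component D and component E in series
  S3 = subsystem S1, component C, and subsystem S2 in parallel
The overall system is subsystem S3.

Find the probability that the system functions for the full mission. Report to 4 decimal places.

R(A) = exp(−0.000834 × 100) = 0.919983
R(B) = exp(−0.000619 × 100) = 0.939977
R(C) = exp(−0.00174 × 100) = 0.840297
R(D) = exp(−0.00139 × 100) = 0.870228
R(E) = exp(−0.00117 × 100) = 0.889585
Series (A and B): 0.919983 × 0.939977 = 0.864763
Series (D and E): 0.870228 × 0.889585 = 0.774142
Parallel ([0.864763], C, and [0.774142]): 1 − (1 − 0.864763)(1 − 0.840297)(1 − 0.774142) = 0.9951

0.9951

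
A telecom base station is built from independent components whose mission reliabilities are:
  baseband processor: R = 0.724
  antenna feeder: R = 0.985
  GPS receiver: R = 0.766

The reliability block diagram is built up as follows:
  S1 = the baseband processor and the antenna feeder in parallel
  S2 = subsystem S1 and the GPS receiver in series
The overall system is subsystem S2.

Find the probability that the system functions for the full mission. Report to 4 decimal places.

0.7628

Parallel (baseband processor and antenna feeder): 1 − (1 − 0.724000)(1 − 0.985000) = 0.995860
Series ([0.995860] and GPS receiver): 0.995860 × 0.766000 = 0.7628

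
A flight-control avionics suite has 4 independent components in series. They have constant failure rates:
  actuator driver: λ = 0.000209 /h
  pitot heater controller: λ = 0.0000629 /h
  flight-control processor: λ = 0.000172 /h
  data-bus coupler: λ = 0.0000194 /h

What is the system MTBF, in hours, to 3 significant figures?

2160

Series of exponential components: λ_sys = Σ λ_i
λ_sys = 0.000209 + 0.0000629 + 0.000172 + 0.0000194 = 4.6330e-04 /h
MTBF = 1 / λ_sys = 2160 h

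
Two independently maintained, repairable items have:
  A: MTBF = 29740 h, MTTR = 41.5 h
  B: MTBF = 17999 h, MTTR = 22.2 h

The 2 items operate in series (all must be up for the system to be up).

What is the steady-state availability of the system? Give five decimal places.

0.99738

A(A) = MTBF/(MTBF+MTTR) = 29740/(29740+41.5) = 0.998607
A(B) = MTBF/(MTBF+MTTR) = 17999/(17999+22.2) = 0.998768
Series availability: 0.998607 × 0.998768 = 0.99738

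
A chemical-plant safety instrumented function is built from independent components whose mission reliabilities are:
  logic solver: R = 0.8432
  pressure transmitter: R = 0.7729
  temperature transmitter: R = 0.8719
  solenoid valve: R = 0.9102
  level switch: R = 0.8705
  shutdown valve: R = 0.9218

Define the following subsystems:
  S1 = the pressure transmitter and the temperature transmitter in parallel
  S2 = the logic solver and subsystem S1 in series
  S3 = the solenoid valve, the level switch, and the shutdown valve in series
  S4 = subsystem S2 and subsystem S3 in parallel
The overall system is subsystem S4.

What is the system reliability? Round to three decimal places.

Parallel (pressure transmitter and temperature transmitter): 1 − (1 − 0.77290)(1 − 0.87190) = 0.97091
Series (logic solver and [0.97091]): 0.84320 × 0.97091 = 0.81867
Series (solenoid valve, level switch, and shutdown valve): 0.91020 × 0.87050 × 0.92180 = 0.73037
Parallel ([0.81867] and [0.73037]): 1 − (1 − 0.81867)(1 − 0.73037) = 0.951

0.951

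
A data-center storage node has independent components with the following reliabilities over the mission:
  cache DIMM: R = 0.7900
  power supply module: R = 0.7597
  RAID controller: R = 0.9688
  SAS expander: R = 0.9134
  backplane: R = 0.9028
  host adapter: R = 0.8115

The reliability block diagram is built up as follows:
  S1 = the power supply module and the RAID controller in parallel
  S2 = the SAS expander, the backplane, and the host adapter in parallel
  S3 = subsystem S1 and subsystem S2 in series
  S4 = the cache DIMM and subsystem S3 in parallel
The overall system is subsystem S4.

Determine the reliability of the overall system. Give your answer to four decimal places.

0.9981

Parallel (power supply module and RAID controller): 1 − (1 − 0.759700)(1 − 0.968800) = 0.992503
Parallel (SAS expander, backplane, and host adapter): 1 − (1 − 0.913400)(1 − 0.902800)(1 − 0.811500) = 0.998413
Series ([0.992503] and [0.998413]): 0.992503 × 0.998413 = 0.990928
Parallel (cache DIMM and [0.990928]): 1 − (1 − 0.790000)(1 − 0.990928) = 0.9981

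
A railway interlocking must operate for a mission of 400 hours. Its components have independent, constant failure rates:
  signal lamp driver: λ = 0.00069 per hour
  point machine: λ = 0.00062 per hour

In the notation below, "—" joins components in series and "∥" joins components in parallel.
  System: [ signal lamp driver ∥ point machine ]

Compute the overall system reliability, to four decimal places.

0.9470

R(signal lamp driver) = exp(−0.00069 × 400) = 0.758813
R(point machine) = exp(−0.00062 × 400) = 0.780360
Parallel (signal lamp driver and point machine): 1 − (1 − 0.758813)(1 − 0.780360) = 0.9470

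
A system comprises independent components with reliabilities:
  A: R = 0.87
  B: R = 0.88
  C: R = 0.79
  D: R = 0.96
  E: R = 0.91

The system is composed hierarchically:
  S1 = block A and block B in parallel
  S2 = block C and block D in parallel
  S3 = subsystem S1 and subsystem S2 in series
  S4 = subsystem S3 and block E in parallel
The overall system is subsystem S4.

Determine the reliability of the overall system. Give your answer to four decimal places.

0.9979

Parallel (A and B): 1 − (1 − 0.870000)(1 − 0.880000) = 0.984400
Parallel (C and D): 1 − (1 − 0.790000)(1 − 0.960000) = 0.991600
Series ([0.984400] and [0.991600]): 0.984400 × 0.991600 = 0.976131
Parallel ([0.976131] and E): 1 − (1 − 0.976131)(1 − 0.910000) = 0.9979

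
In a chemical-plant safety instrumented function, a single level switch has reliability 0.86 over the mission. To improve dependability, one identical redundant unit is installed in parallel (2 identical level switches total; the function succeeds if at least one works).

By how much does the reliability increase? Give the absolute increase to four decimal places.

0.1204

R_before = 0.86
R_after = 1 − (1 − 0.86)^2 = 0.9804
ΔR = 0.9804 − 0.86 = 0.1204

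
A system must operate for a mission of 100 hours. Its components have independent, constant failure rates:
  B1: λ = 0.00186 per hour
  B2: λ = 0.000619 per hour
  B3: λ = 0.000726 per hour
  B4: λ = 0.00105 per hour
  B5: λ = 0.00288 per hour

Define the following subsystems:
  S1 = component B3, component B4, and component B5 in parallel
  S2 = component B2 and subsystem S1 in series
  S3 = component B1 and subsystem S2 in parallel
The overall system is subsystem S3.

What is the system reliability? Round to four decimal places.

0.9895

R(B1) = exp(−0.00186 × 100) = 0.830274
R(B2) = exp(−0.000619 × 100) = 0.939977
R(B3) = exp(−0.000726 × 100) = 0.929973
R(B4) = exp(−0.00105 × 100) = 0.900325
R(B5) = exp(−0.00288 × 100) = 0.749762
Parallel (B3, B4, and B5): 1 − (1 − 0.929973)(1 − 0.900325)(1 − 0.749762) = 0.998253
Series (B2 and [0.998253]): 0.939977 × 0.998253 = 0.938335
Parallel (B1 and [0.938335]): 1 − (1 − 0.830274)(1 − 0.938335) = 0.9895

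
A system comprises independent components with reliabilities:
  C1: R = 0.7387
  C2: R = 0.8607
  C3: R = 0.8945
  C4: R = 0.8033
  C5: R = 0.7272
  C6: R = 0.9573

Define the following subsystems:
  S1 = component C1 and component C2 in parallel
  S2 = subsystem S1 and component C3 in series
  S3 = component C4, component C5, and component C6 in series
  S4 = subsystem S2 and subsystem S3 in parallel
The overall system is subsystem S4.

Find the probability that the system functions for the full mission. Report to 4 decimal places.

Parallel (C1 and C2): 1 − (1 − 0.738700)(1 − 0.860700) = 0.963601
Series ([0.963601] and C3): 0.963601 × 0.894500 = 0.861941
Series (C4, C5, and C6): 0.803300 × 0.727200 × 0.957300 = 0.559216
Parallel ([0.861941] and [0.559216]): 1 − (1 − 0.861941)(1 − 0.559216) = 0.9391

0.9391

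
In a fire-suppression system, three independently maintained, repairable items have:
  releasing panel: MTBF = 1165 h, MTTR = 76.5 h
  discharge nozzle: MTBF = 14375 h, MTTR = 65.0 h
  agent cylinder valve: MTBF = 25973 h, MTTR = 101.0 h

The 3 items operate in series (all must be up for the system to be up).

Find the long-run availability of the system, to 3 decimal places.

0.931

A(releasing panel) = MTBF/(MTBF+MTTR) = 1165/(1165+76.5) = 0.938381
A(discharge nozzle) = MTBF/(MTBF+MTTR) = 14375/(14375+65.0) = 0.995499
A(agent cylinder valve) = MTBF/(MTBF+MTTR) = 25973/(25973+101.0) = 0.996126
Series availability: 0.938381 × 0.995499 × 0.996126 = 0.931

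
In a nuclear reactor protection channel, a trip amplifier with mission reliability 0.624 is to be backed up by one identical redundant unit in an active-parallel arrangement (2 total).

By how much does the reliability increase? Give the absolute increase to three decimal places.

0.235

R_before = 0.624
R_after = 1 − (1 − 0.624)^2 = 0.859
ΔR = 0.859 − 0.624 = 0.235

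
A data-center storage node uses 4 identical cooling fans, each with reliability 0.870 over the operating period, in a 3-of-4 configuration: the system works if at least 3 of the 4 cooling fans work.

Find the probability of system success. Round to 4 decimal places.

0.9153

R = Σ_{i=3}^{4} C(4,i) p^i (1−p)^{4−i} with p = 0.870
C(4,3)·0.870^3·0.130^1 = 0.342422
C(4,4)·0.870^4·0.130^0 = 0.572898
Sum = 0.9153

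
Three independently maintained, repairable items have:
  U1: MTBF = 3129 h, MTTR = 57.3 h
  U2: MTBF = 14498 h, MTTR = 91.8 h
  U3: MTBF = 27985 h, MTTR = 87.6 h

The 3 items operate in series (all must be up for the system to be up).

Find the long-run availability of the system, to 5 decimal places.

A(U1) = MTBF/(MTBF+MTTR) = 3129/(3129+57.3) = 0.982017
A(U2) = MTBF/(MTBF+MTTR) = 14498/(14498+91.8) = 0.993708
A(U3) = MTBF/(MTBF+MTTR) = 27985/(27985+87.6) = 0.996880
Series availability: 0.982017 × 0.993708 × 0.996880 = 0.97279

0.97279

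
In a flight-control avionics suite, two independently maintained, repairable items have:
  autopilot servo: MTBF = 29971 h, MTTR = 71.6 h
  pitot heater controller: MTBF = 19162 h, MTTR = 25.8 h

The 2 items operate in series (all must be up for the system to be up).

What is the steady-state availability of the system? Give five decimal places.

A(autopilot servo) = MTBF/(MTBF+MTTR) = 29971/(29971+71.6) = 0.997617
A(pitot heater controller) = MTBF/(MTBF+MTTR) = 19162/(19162+25.8) = 0.998655
Series availability: 0.997617 × 0.998655 = 0.99628

0.99628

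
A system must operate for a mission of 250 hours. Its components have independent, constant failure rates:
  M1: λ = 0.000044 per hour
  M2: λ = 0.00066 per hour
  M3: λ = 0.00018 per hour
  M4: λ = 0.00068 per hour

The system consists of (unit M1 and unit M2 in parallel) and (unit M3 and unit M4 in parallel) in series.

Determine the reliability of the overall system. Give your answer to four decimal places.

0.9915

R(M1) = exp(−0.000044 × 250) = 0.989060
R(M2) = exp(−0.00066 × 250) = 0.847894
R(M3) = exp(−0.00018 × 250) = 0.955997
R(M4) = exp(−0.00068 × 250) = 0.843665
Parallel (M1 and M2): 1 − (1 − 0.989060)(1 − 0.847894) = 0.998336
Parallel (M3 and M4): 1 − (1 − 0.955997)(1 − 0.843665) = 0.993121
Series ([0.998336] and [0.993121]): 0.998336 × 0.993121 = 0.9915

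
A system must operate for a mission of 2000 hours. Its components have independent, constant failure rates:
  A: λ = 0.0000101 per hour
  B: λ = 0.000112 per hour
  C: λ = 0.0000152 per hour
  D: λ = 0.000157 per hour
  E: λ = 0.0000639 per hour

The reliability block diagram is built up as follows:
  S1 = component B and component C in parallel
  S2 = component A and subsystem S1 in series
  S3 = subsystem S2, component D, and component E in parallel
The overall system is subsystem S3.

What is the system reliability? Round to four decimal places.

0.9992

R(A) = exp(−0.0000101 × 2000) = 0.980003
R(B) = exp(−0.000112 × 2000) = 0.799315
R(C) = exp(−0.0000152 × 2000) = 0.970057
R(D) = exp(−0.000157 × 2000) = 0.730519
R(E) = exp(−0.0000639 × 2000) = 0.880029
Parallel (B and C): 1 − (1 − 0.799315)(1 − 0.970057) = 0.993991
Series (A and [0.993991]): 0.980003 × 0.993991 = 0.974114
Parallel ([0.974114], D, and E): 1 − (1 − 0.974114)(1 − 0.730519)(1 − 0.880029) = 0.9992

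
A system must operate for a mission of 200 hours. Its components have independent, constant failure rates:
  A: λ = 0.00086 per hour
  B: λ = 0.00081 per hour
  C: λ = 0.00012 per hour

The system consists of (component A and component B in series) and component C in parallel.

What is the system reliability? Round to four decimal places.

R(A) = exp(−0.00086 × 200) = 0.841979
R(B) = exp(−0.00081 × 200) = 0.850441
R(C) = exp(−0.00012 × 200) = 0.976286
Series (A and B): 0.841979 × 0.850441 = 0.716053
Parallel ([0.716053] and C): 1 − (1 − 0.716053)(1 − 0.976286) = 0.9933

0.9933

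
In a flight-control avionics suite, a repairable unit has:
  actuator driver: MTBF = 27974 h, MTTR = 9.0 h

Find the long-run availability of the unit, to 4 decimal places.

A(actuator driver) = MTBF/(MTBF+MTTR) = 27974/(27974+9.0) = 0.9997

0.9997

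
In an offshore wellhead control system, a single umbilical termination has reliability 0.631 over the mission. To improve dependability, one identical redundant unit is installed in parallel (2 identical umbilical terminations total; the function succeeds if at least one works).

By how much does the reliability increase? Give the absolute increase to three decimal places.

R_before = 0.631
R_after = 1 − (1 − 0.631)^2 = 0.864
ΔR = 0.864 − 0.631 = 0.233

0.233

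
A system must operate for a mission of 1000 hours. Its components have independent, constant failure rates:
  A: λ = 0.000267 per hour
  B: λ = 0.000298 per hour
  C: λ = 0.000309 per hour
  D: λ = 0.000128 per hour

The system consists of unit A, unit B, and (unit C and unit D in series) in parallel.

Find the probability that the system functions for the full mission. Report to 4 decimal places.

0.9786

R(A) = exp(−0.000267 × 1000) = 0.765673
R(B) = exp(−0.000298 × 1000) = 0.742301
R(C) = exp(−0.000309 × 1000) = 0.734181
R(D) = exp(−0.000128 × 1000) = 0.879853
Series (C and D): 0.734181 × 0.879853 = 0.645971
Parallel (A, B, and [0.645971]): 1 − (1 − 0.765673)(1 − 0.742301)(1 − 0.645971) = 0.9786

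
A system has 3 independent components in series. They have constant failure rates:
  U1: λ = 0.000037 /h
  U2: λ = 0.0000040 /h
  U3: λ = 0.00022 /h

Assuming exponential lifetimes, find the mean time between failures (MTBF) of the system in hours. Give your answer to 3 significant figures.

3830

Series of exponential components: λ_sys = Σ λ_i
λ_sys = 0.000037 + 0.0000040 + 0.00022 = 2.6100e-04 /h
MTBF = 1 / λ_sys = 3830 h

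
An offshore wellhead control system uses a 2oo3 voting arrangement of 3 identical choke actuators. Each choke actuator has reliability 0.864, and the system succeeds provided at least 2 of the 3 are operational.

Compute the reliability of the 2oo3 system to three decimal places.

0.950

R = Σ_{i=2}^{3} C(3,i) p^i (1−p)^{3−i} with p = 0.864
C(3,2)·0.864^2·0.136^1 = 0.30457
C(3,3)·0.864^3·0.136^0 = 0.64497
Sum = 0.950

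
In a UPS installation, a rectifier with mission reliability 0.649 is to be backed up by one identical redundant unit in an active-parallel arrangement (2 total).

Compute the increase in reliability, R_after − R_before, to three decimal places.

R_before = 0.649
R_after = 1 − (1 − 0.649)^2 = 0.877
ΔR = 0.877 − 0.649 = 0.228

0.228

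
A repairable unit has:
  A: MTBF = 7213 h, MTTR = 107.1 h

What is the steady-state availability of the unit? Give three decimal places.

0.985

A(A) = MTBF/(MTBF+MTTR) = 7213/(7213+107.1) = 0.985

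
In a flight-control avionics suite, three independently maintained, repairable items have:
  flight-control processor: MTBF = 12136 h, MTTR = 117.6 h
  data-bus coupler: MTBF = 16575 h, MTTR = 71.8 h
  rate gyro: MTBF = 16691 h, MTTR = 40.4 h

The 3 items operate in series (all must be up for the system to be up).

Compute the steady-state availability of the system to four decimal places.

A(flight-control processor) = MTBF/(MTBF+MTTR) = 12136/(12136+117.6) = 0.990403
A(data-bus coupler) = MTBF/(MTBF+MTTR) = 16575/(16575+71.8) = 0.995687
A(rate gyro) = MTBF/(MTBF+MTTR) = 16691/(16691+40.4) = 0.997585
Series availability: 0.990403 × 0.995687 × 0.997585 = 0.9837

0.9837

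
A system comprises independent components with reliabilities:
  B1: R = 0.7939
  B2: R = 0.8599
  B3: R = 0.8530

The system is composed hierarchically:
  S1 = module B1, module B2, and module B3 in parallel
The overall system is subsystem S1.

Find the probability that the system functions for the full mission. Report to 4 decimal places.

Parallel (B1, B2, and B3): 1 − (1 − 0.793900)(1 − 0.859900)(1 − 0.853000) = 0.9958

0.9958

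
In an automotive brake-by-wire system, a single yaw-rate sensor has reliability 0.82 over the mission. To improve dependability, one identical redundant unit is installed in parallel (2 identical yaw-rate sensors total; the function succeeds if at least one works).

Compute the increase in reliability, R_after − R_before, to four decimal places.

0.1476

R_before = 0.82
R_after = 1 − (1 − 0.82)^2 = 0.9676
ΔR = 0.9676 − 0.82 = 0.1476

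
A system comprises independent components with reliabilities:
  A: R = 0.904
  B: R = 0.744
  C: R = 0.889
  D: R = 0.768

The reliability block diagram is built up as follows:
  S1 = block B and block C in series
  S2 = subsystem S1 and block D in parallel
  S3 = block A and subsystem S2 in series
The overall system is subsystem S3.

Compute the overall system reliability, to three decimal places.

Series (B and C): 0.74400 × 0.88900 = 0.66142
Parallel ([0.66142] and D): 1 − (1 − 0.66142)(1 − 0.76800) = 0.92145
Series (A and [0.92145]): 0.90400 × 0.92145 = 0.833

0.833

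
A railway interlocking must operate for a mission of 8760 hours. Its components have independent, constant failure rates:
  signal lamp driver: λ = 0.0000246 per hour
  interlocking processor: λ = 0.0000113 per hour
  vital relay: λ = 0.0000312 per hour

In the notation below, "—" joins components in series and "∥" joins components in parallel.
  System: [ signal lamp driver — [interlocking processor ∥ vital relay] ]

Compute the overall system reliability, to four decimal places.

0.7880

R(signal lamp driver) = exp(−0.0000246 × 8760) = 0.806141
R(interlocking processor) = exp(−0.0000113 × 8760) = 0.905754
R(vital relay) = exp(−0.0000312 × 8760) = 0.760855
Parallel (interlocking processor and vital relay): 1 − (1 − 0.905754)(1 − 0.760855) = 0.977462
Series (signal lamp driver and [0.977462]): 0.806141 × 0.977462 = 0.7880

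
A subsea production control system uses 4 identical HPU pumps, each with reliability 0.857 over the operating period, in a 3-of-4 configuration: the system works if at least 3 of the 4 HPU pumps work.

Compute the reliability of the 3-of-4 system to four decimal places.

0.8994

R = Σ_{i=3}^{4} C(4,i) p^i (1−p)^{4−i} with p = 0.857
C(4,3)·0.857^3·0.143^1 = 0.360030
C(4,4)·0.857^4·0.143^0 = 0.539415
Sum = 0.8994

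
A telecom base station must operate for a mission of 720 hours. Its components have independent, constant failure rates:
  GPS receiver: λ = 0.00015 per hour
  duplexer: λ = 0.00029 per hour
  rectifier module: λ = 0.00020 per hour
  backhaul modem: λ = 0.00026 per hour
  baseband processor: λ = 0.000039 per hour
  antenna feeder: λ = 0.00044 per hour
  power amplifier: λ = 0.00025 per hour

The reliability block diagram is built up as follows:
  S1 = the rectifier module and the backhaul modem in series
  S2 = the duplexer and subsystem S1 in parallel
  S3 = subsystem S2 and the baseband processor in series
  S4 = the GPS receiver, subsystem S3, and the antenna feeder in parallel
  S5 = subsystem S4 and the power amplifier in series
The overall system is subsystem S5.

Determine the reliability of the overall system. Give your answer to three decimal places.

0.833

R(GPS receiver) = exp(−0.00015 × 720) = 0.89763
R(duplexer) = exp(−0.00029 × 720) = 0.81156
R(rectifier module) = exp(−0.00020 × 720) = 0.86589
R(backhaul modem) = exp(−0.00026 × 720) = 0.82928
R(baseband processor) = exp(−0.000039 × 720) = 0.97231
R(antenna feeder) = exp(−0.00044 × 720) = 0.72848
R(power amplifier) = exp(−0.00025 × 720) = 0.83527
Series (rectifier module and backhaul modem): 0.86589 × 0.82928 = 0.71807
Parallel (duplexer and [0.71807]): 1 − (1 − 0.81156)(1 − 0.71807) = 0.94687
Series ([0.94687] and baseband processor): 0.94687 × 0.97231 = 0.92065
Parallel (GPS receiver, [0.92065], and antenna feeder): 1 − (1 − 0.89763)(1 − 0.92065)(1 − 0.72848) = 0.99779
Series ([0.99779] and power amplifier): 0.99779 × 0.83527 = 0.833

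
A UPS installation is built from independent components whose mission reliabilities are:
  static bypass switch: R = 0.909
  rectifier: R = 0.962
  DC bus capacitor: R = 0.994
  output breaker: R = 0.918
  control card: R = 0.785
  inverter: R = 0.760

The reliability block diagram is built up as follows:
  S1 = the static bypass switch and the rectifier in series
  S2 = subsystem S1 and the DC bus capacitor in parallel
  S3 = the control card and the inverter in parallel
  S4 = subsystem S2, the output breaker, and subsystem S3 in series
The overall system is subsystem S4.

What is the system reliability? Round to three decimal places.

0.870

Series (static bypass switch and rectifier): 0.90900 × 0.96200 = 0.87446
Parallel ([0.87446] and DC bus capacitor): 1 − (1 − 0.87446)(1 − 0.99400) = 0.99925
Parallel (control card and inverter): 1 − (1 − 0.78500)(1 − 0.76000) = 0.94840
Series ([0.99925], output breaker, and [0.94840]): 0.99925 × 0.91800 × 0.94840 = 0.870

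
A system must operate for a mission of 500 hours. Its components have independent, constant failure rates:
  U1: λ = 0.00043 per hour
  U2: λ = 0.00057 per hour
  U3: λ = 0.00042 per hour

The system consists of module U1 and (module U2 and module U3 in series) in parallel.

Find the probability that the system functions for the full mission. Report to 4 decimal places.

0.9245

R(U1) = exp(−0.00043 × 500) = 0.806541
R(U2) = exp(−0.00057 × 500) = 0.752014
R(U3) = exp(−0.00042 × 500) = 0.810584
Series (U2 and U3): 0.752014 × 0.810584 = 0.609571
Parallel (U1 and [0.609571]): 1 − (1 − 0.806541)(1 − 0.609571) = 0.9245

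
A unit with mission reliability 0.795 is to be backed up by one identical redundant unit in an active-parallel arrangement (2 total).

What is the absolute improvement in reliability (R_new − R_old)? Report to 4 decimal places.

R_before = 0.795
R_after = 1 − (1 − 0.795)^2 = 0.9580
ΔR = 0.9580 − 0.795 = 0.1630

0.1630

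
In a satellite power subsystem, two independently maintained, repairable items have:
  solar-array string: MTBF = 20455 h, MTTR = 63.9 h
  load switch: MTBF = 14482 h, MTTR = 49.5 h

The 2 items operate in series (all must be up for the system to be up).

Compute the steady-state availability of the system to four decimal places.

A(solar-array string) = MTBF/(MTBF+MTTR) = 20455/(20455+63.9) = 0.996886
A(load switch) = MTBF/(MTBF+MTTR) = 14482/(14482+49.5) = 0.996594
Series availability: 0.996886 × 0.996594 = 0.9935

0.9935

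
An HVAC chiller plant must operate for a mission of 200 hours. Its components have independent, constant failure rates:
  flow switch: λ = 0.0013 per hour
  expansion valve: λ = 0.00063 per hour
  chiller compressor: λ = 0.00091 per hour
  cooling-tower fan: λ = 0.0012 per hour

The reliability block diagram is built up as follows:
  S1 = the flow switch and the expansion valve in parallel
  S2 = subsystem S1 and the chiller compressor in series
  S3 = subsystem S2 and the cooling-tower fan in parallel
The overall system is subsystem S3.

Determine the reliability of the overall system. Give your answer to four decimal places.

0.9597

R(flow switch) = exp(−0.0013 × 200) = 0.771052
R(expansion valve) = exp(−0.00063 × 200) = 0.881615
R(chiller compressor) = exp(−0.00091 × 200) = 0.833601
R(cooling-tower fan) = exp(−0.0012 × 200) = 0.786628
Parallel (flow switch and expansion valve): 1 − (1 − 0.771052)(1 − 0.881615) = 0.972896
Series ([0.972896] and chiller compressor): 0.972896 × 0.833601 = 0.811007
Parallel ([0.811007] and cooling-tower fan): 1 − (1 − 0.811007)(1 − 0.786628) = 0.9597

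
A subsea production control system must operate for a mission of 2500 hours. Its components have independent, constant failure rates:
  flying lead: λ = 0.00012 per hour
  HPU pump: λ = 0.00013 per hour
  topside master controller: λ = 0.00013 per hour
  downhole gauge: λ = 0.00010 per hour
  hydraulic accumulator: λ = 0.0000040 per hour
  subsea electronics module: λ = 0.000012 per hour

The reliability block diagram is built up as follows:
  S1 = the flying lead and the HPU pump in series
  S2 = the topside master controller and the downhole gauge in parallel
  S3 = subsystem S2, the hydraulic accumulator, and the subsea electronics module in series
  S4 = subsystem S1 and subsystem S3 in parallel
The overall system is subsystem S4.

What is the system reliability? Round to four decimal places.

R(flying lead) = exp(−0.00012 × 2500) = 0.740818
R(HPU pump) = exp(−0.00013 × 2500) = 0.722527
R(topside master controller) = exp(−0.00013 × 2500) = 0.722527
R(downhole gauge) = exp(−0.00010 × 2500) = 0.778801
R(hydraulic accumulator) = exp(−0.0000040 × 2500) = 0.990050
R(subsea electronics module) = exp(−0.000012 × 2500) = 0.970446
Series (flying lead and HPU pump): 0.740818 × 0.722527 = 0.535261
Parallel (topside master controller and downhole gauge): 1 − (1 − 0.722527)(1 − 0.778801) = 0.938623
Series ([0.938623], hydraulic accumulator, and subsea electronics module): 0.938623 × 0.990050 × 0.970446 = 0.901820
Parallel ([0.535261] and [0.901820]): 1 − (1 − 0.535261)(1 − 0.901820) = 0.9544

0.9544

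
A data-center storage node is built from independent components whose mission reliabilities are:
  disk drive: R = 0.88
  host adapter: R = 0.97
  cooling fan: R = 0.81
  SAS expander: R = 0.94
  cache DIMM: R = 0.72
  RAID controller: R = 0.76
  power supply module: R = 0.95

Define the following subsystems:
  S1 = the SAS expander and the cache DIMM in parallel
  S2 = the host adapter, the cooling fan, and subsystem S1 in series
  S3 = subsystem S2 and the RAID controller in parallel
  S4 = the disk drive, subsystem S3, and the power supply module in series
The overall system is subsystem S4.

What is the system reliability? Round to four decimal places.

Parallel (SAS expander and cache DIMM): 1 − (1 − 0.940000)(1 − 0.720000) = 0.983200
Series (host adapter, cooling fan, and [0.983200]): 0.970000 × 0.810000 × 0.983200 = 0.772500
Parallel ([0.772500] and RAID controller): 1 − (1 − 0.772500)(1 − 0.760000) = 0.945400
Series (disk drive, [0.945400], and power supply module): 0.880000 × 0.945400 × 0.950000 = 0.7904

0.7904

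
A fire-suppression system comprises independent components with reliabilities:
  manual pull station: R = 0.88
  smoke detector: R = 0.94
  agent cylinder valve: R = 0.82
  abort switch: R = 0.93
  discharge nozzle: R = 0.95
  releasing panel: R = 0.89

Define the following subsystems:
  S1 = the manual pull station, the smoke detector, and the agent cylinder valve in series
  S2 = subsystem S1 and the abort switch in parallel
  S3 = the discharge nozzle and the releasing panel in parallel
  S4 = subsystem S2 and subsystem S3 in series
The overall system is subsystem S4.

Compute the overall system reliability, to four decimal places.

Series (manual pull station, smoke detector, and agent cylinder valve): 0.880000 × 0.940000 × 0.820000 = 0.678304
Parallel ([0.678304] and abort switch): 1 − (1 − 0.678304)(1 − 0.930000) = 0.977481
Parallel (discharge nozzle and releasing panel): 1 − (1 − 0.950000)(1 − 0.890000) = 0.994500
Series ([0.977481] and [0.994500]): 0.977481 × 0.994500 = 0.9721

0.9721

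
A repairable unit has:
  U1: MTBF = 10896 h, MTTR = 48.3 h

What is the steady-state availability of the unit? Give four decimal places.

0.9956

A(U1) = MTBF/(MTBF+MTTR) = 10896/(10896+48.3) = 0.9956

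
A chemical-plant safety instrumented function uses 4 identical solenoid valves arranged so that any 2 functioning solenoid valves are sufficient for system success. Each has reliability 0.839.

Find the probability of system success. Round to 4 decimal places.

0.9853

R = Σ_{i=2}^{4} C(4,i) p^i (1−p)^{4−i} with p = 0.839
C(4,2)·0.839^2·0.161^2 = 0.109478
C(4,3)·0.839^3·0.161^1 = 0.380340
C(4,4)·0.839^4·0.161^0 = 0.495505
Sum = 0.9853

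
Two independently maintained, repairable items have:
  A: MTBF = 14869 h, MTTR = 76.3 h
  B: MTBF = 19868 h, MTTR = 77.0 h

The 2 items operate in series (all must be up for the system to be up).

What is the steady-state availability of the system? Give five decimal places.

A(A) = MTBF/(MTBF+MTTR) = 14869/(14869+76.3) = 0.994895
A(B) = MTBF/(MTBF+MTTR) = 19868/(19868+77.0) = 0.996139
Series availability: 0.994895 × 0.996139 = 0.99105

0.99105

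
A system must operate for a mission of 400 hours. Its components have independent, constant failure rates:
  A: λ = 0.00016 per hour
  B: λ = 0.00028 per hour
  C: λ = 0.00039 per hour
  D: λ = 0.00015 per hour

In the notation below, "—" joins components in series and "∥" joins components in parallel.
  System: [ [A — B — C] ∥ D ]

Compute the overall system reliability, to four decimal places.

0.9835

R(A) = exp(−0.00016 × 400) = 0.938005
R(B) = exp(−0.00028 × 400) = 0.894044
R(C) = exp(−0.00039 × 400) = 0.855559
R(D) = exp(−0.00015 × 400) = 0.941765
Series (A, B, and C): 0.938005 × 0.894044 × 0.855559 = 0.717487
Parallel ([0.717487] and D): 1 − (1 − 0.717487)(1 − 0.941765) = 0.9835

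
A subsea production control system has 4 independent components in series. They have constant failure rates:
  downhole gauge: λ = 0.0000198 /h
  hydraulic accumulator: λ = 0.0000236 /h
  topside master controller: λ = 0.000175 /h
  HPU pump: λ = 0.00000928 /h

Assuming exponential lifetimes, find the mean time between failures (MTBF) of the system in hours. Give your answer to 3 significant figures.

Series of exponential components: λ_sys = Σ λ_i
λ_sys = 0.0000198 + 0.0000236 + 0.000175 + 0.00000928 = 2.2768e-04 /h
MTBF = 1 / λ_sys = 4390 h

4390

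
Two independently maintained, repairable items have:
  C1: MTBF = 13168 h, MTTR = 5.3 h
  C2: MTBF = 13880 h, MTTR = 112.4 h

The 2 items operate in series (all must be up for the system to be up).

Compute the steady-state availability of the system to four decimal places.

A(C1) = MTBF/(MTBF+MTTR) = 13168/(13168+5.3) = 0.999598
A(C2) = MTBF/(MTBF+MTTR) = 13880/(13880+112.4) = 0.991967
Series availability: 0.999598 × 0.991967 = 0.9916

0.9916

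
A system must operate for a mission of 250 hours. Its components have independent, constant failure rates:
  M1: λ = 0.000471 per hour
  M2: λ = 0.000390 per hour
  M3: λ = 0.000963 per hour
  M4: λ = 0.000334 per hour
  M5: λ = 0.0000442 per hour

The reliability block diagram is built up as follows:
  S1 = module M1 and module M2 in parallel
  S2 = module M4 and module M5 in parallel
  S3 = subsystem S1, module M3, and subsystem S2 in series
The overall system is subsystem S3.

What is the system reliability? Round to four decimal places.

R(M1) = exp(−0.000471 × 250) = 0.888918
R(M2) = exp(−0.000390 × 250) = 0.907102
R(M3) = exp(−0.000963 × 250) = 0.786038
R(M4) = exp(−0.000334 × 250) = 0.919891
R(M5) = exp(−0.0000442 × 250) = 0.989011
Parallel (M1 and M2): 1 − (1 − 0.888918)(1 − 0.907102) = 0.989681
Parallel (M4 and M5): 1 − (1 − 0.919891)(1 − 0.989011) = 0.999120
Series ([0.989681], M3, and [0.999120]): 0.989681 × 0.786038 × 0.999120 = 0.7772

0.7772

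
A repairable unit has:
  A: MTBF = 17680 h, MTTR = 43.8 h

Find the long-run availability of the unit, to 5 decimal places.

0.99753

A(A) = MTBF/(MTBF+MTTR) = 17680/(17680+43.8) = 0.99753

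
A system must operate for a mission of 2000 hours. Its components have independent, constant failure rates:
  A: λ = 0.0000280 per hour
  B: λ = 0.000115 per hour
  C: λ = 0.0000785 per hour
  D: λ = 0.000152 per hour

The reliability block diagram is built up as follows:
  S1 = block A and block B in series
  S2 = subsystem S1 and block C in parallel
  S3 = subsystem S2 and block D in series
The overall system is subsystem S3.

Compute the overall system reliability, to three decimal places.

0.711

R(A) = exp(−0.0000280 × 2000) = 0.94554
R(B) = exp(−0.000115 × 2000) = 0.79453
R(C) = exp(−0.0000785 × 2000) = 0.85470
R(D) = exp(−0.000152 × 2000) = 0.73786
Series (A and B): 0.94554 × 0.79453 = 0.75126
Parallel ([0.75126] and C): 1 − (1 − 0.75126)(1 − 0.85470) = 0.96386
Series ([0.96386] and D): 0.96386 × 0.73786 = 0.711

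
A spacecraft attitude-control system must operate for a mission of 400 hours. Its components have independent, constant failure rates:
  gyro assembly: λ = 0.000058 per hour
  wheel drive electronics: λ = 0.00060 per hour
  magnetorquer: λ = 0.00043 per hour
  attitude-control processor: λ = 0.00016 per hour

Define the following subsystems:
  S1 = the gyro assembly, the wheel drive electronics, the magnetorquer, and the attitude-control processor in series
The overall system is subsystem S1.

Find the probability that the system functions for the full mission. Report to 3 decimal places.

R(gyro assembly) = exp(−0.000058 × 400) = 0.97707
R(wheel drive electronics) = exp(−0.00060 × 400) = 0.78663
R(magnetorquer) = exp(−0.00043 × 400) = 0.84198
R(attitude-control processor) = exp(−0.00016 × 400) = 0.93800
Series (gyro assembly, wheel drive electronics, magnetorquer, and attitude-control processor): 0.97707 × 0.78663 × 0.84198 × 0.93800 = 0.607

0.607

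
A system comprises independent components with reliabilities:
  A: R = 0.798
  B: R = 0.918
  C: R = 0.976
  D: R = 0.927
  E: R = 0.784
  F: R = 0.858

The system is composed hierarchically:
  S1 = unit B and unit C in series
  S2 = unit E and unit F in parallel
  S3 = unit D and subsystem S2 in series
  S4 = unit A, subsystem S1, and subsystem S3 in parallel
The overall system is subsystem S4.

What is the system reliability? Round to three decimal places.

Series (B and C): 0.91800 × 0.97600 = 0.89597
Parallel (E and F): 1 − (1 − 0.78400)(1 − 0.85800) = 0.96933
Series (D and [0.96933]): 0.92700 × 0.96933 = 0.89857
Parallel (A, [0.89597], and [0.89857]): 1 − (1 − 0.79800)(1 − 0.89597)(1 − 0.89857) = 0.998

0.998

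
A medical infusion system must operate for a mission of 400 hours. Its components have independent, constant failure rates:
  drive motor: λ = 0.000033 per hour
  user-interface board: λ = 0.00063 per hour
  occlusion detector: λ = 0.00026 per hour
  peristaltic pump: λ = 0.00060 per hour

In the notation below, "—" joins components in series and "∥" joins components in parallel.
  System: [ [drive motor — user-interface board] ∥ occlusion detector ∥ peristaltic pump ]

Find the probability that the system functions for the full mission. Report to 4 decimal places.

0.9951

R(drive motor) = exp(−0.000033 × 400) = 0.986887
R(user-interface board) = exp(−0.00063 × 400) = 0.777245
R(occlusion detector) = exp(−0.00026 × 400) = 0.901225
R(peristaltic pump) = exp(−0.00060 × 400) = 0.786628
Series (drive motor and user-interface board): 0.986887 × 0.777245 = 0.767053
Parallel ([0.767053], occlusion detector, and peristaltic pump): 1 − (1 − 0.767053)(1 − 0.901225)(1 − 0.786628) = 0.9951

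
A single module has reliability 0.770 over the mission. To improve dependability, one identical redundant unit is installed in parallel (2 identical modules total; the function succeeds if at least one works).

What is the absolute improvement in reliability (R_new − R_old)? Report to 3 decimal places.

0.177

R_before = 0.770
R_after = 1 − (1 − 0.770)^2 = 0.947
ΔR = 0.947 − 0.770 = 0.177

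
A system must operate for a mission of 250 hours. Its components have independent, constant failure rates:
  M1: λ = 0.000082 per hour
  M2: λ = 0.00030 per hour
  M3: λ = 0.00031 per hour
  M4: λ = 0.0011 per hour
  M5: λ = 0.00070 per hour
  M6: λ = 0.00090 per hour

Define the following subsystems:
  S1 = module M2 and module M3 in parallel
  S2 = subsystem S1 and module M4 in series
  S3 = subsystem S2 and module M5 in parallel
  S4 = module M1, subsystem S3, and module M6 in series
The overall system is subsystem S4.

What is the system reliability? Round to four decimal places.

0.7516

R(M1) = exp(−0.000082 × 250) = 0.979709
R(M2) = exp(−0.00030 × 250) = 0.927743
R(M3) = exp(−0.00031 × 250) = 0.925427
R(M4) = exp(−0.0011 × 250) = 0.759572
R(M5) = exp(−0.00070 × 250) = 0.839457
R(M6) = exp(−0.00090 × 250) = 0.798516
Parallel (M2 and M3): 1 − (1 − 0.927743)(1 − 0.925427) = 0.994612
Series ([0.994612] and M4): 0.994612 × 0.759572 = 0.755479
Parallel ([0.755479] and M5): 1 − (1 − 0.755479)(1 − 0.839457) = 0.960744
Series (M1, [0.960744], and M6): 0.979709 × 0.960744 × 0.798516 = 0.7516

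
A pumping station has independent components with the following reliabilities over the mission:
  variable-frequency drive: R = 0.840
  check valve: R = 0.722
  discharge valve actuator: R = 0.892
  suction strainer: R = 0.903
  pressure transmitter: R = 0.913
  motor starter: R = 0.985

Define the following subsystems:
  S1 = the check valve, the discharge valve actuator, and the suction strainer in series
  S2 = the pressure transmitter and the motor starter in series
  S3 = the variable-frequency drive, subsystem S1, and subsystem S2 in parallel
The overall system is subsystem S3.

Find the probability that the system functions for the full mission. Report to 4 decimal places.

Series (check valve, discharge valve actuator, and suction strainer): 0.722000 × 0.892000 × 0.903000 = 0.581554
Series (pressure transmitter and motor starter): 0.913000 × 0.985000 = 0.899305
Parallel (variable-frequency drive, [0.581554], and [0.899305]): 1 − (1 − 0.840000)(1 − 0.581554)(1 − 0.899305) = 0.9933

0.9933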